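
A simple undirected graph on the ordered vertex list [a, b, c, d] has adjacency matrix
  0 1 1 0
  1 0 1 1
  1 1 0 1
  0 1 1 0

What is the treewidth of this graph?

A width-2 tree decomposition is:
Bags: B1 = {b, c, d}  B2 = {a, b, c}
Tree: B1–B2
The largest bag has 3 vertices, giving width 2; this decomposition certifies tw(G) ≤ 2. For the lower bound, the 3 vertices {b, c, d} are pairwise adjacent, and any tree decomposition puts a clique entirely inside one bag — forcing width ≥ 2. Therefore the treewidth is 2.

2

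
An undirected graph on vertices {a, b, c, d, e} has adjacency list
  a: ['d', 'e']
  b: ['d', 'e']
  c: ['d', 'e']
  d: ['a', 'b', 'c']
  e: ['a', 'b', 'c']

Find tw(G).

A width-2 tree decomposition is:
Bags: B1 = {c, d, e}  B2 = {b, d, e}  B3 = {a, d, e}
Tree: B1–B2, B2–B3
Every bag has size at most 3, so the width is 3 − 1 = 2 and tw(G) ≤ 2. For the lower bound, G contains the cycle e–c–d–b–e, so G is not a forest; only forests have treewidth ≤ 1, hence tw(G) ≥ 2. Hence tw(G) = 2 exactly.

2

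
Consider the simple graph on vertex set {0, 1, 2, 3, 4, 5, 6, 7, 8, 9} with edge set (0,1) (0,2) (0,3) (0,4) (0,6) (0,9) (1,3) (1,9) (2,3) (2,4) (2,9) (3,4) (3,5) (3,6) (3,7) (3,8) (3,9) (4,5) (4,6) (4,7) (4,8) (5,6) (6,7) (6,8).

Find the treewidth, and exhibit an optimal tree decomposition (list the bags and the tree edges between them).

Treewidth 3.
One such decomposition:
Bags: B1 = {0, 3, 4, 6}  B2 = {0, 2, 3, 4}  B3 = {0, 2, 3, 9}  B4 = {0, 1, 3, 9}  B5 = {3, 4, 5, 6}  B6 = {3, 4, 6, 7}  B7 = {3, 4, 6, 8}
Tree: B1–B2, B2–B3, B3–B4, B1–B5, B5–B6, B5–B7

Each bag holds 4 vertices, so the decomposition has width 3, which upper-bounds the treewidth. On the other hand G contains the 4-clique {0, 1, 3, 9}. A clique must lie in a single bag of any decomposition, so no decomposition can have width below 3. Combining the bounds, tw(G) = 3.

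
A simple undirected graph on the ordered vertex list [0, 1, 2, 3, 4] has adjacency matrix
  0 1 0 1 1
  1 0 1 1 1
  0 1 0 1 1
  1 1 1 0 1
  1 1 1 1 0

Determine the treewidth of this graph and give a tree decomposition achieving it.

Every bag has size at most 4, so the width is 4 − 1 = 3 and tw(G) ≤ 3. Conversely, {0, 1, 3, 4} is a clique of size 4, and the vertices of any clique must share a bag in every tree decomposition; so some bag has ≥ 4 vertices and tw(G) ≥ 3. Therefore the treewidth is 3.

Treewidth 3.
One optimal decomposition is:
Bags: B1 = {1, 2, 3, 4}  B2 = {0, 1, 3, 4}
Tree: B1–B2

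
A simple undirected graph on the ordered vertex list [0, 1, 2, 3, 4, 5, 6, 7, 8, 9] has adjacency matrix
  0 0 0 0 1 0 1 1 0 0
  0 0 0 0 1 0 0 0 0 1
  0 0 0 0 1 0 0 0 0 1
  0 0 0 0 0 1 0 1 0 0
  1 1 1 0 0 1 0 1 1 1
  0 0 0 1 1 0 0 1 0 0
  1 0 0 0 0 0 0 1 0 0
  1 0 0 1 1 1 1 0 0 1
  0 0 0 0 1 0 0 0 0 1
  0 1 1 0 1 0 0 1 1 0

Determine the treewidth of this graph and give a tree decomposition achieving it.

Every bag has size at most 3, so the width is 3 − 1 = 2 and tw(G) ≤ 2. On the other hand G contains the 3-clique {3, 5, 7}. A clique must lie in a single bag of any decomposition, so no decomposition can have width below 2. Combining the bounds, tw(G) = 2.

Treewidth 2.
One such decomposition:
Bags: B1 = {0, 4, 7}  B2 = {4, 7, 9}  B3 = {4, 8, 9}  B4 = {4, 5, 7}  B5 = {1, 4, 9}  B6 = {3, 5, 7}  B7 = {2, 4, 9}  B8 = {0, 6, 7}
Tree: B1–B2, B2–B3, B2–B4, B2–B5, B4–B6, B2–B7, B1–B8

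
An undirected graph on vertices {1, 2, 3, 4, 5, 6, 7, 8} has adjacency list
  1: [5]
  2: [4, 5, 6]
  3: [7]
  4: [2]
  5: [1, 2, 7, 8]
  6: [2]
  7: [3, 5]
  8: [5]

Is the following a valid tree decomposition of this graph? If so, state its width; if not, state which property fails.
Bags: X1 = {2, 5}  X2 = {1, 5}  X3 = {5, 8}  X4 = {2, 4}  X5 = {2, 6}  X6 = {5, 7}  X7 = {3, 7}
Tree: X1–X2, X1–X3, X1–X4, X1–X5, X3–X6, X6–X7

Yes; width 1.

Checking the three conditions: (i) the bags cover all of {1, 2, 3, 4, 5, 6, 7, 8}; (ii) for each edge, some bag contains both endpoints; (iii) the bags containing any fixed vertex form a subtree. All hold, so the decomposition is valid with width 2 − 1 = 1.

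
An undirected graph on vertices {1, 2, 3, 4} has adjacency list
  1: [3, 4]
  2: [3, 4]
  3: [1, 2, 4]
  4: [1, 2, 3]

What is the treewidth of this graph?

A width-2 tree decomposition is:
Bags: B1 = {1, 3, 4}  B2 = {2, 3, 4}
Tree: B1–B2
Each bag holds 3 vertices, so the decomposition has width 2, which upper-bounds the treewidth. Conversely, {1, 3, 4} is a clique of size 3, and the vertices of any clique must share a bag in every tree decomposition; so some bag has ≥ 3 vertices and tw(G) ≥ 2. Hence tw(G) = 2 exactly.

2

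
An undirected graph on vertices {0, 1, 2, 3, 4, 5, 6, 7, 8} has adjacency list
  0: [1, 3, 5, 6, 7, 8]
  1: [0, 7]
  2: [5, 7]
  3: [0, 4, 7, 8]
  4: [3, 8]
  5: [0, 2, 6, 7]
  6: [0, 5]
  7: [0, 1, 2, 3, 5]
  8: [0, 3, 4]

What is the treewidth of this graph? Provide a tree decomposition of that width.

Treewidth 2.
One optimal decomposition is:
Bags: B1 = {0, 3, 7}  B2 = {0, 5, 7}  B3 = {0, 5, 6}  B4 = {2, 5, 7}  B5 = {0, 3, 8}  B6 = {0, 1, 7}  B7 = {3, 4, 8}
Tree: B1–B2, B2–B3, B2–B4, B1–B5, B2–B6, B5–B7

Every bag has size at most 3, so the width is 3 − 1 = 2 and tw(G) ≤ 2. For the lower bound, the 3 vertices {0, 3, 8} are pairwise adjacent, and any tree decomposition puts a clique entirely inside one bag — forcing width ≥ 2. Combining the bounds, tw(G) = 2.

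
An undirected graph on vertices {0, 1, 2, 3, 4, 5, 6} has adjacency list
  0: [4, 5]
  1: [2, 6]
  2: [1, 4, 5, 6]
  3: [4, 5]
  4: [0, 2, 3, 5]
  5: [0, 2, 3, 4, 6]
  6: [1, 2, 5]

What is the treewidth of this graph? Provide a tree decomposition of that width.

Treewidth 2.
Bags: B1 = {2, 4, 5}  B2 = {0, 4, 5}  B3 = {2, 5, 6}  B4 = {1, 2, 6}  B5 = {3, 4, 5}
Tree: B1–B2, B1–B3, B3–B4, B2–B5

The largest bag has 3 vertices, giving width 2; this decomposition certifies tw(G) ≤ 2. For the lower bound, the 3 vertices {1, 2, 6} are pairwise adjacent, and any tree decomposition puts a clique entirely inside one bag — forcing width ≥ 2. The upper and lower bounds meet at 2, so that is the treewidth.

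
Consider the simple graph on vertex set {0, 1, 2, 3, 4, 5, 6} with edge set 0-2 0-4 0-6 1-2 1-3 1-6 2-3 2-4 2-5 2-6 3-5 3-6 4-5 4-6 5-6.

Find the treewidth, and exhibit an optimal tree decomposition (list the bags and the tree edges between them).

Treewidth 3.
One optimal decomposition is:
Bags: B1 = {2, 3, 5, 6}  B2 = {2, 4, 5, 6}  B3 = {1, 2, 3, 6}  B4 = {0, 2, 4, 6}
Tree: B1–B2, B1–B3, B2–B4

Every bag has size at most 4, so the width is 4 − 1 = 3 and tw(G) ≤ 3. Conversely, {0, 2, 4, 6} is a clique of size 4, and the vertices of any clique must share a bag in every tree decomposition; so some bag has ≥ 4 vertices and tw(G) ≥ 3. Therefore the treewidth is 3.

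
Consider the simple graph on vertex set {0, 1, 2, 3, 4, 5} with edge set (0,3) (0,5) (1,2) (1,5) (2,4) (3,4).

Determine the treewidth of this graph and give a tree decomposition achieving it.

Treewidth 2.
Bags: B1 = {1, 2, 4}  B2 = {1, 4, 5}  B3 = {0, 4, 5}  B4 = {0, 3, 4}
Tree: B1–B2, B2–B3, B3–B4

The largest bag has 3 vertices, giving width 2; this decomposition certifies tw(G) ≤ 2. The edges 4–2–1–5–0–3–4 form a cycle, so G is not a tree and its treewidth is at least 2. Therefore the treewidth is 2.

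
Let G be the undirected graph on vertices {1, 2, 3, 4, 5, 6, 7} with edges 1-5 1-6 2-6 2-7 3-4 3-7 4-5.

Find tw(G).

2

A width-2 tree decomposition is:
Bags: B1 = {2, 3, 7}  B2 = {2, 3, 4}  B3 = {2, 4, 5}  B4 = {1, 2, 5}  B5 = {1, 2, 6}
Tree: B1–B2, B2–B3, B3–B4, B4–B5
Each bag holds 3 vertices, so the decomposition has width 2, which upper-bounds the treewidth. The edges 2–7–3–4–5–1–6–2 form a cycle, so G is not a tree and its treewidth is at least 2. The upper and lower bounds meet at 2, so that is the treewidth.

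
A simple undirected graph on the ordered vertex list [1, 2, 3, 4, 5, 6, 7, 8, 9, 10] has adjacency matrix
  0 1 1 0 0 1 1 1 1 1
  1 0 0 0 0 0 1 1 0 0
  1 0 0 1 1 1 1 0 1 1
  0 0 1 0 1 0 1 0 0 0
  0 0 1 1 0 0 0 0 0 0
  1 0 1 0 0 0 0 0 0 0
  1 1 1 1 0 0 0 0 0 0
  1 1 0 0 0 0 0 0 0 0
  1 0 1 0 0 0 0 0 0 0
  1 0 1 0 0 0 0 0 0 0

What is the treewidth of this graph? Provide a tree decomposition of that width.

Treewidth 2.
One optimal decomposition is:
Bags: B1 = {3, 4, 7}  B2 = {1, 3, 7}  B3 = {1, 2, 7}  B4 = {1, 3, 10}  B5 = {1, 3, 9}  B6 = {1, 2, 8}  B7 = {3, 4, 5}  B8 = {1, 3, 6}
Tree: B1–B2, B2–B3, B2–B4, B2–B5, B3–B6, B1–B7, B4–B8

Each bag holds 3 vertices, so the decomposition has width 2, which upper-bounds the treewidth. On the other hand G contains the 3-clique {1, 2, 8}. A clique must lie in a single bag of any decomposition, so no decomposition can have width below 2. Hence tw(G) = 2 exactly.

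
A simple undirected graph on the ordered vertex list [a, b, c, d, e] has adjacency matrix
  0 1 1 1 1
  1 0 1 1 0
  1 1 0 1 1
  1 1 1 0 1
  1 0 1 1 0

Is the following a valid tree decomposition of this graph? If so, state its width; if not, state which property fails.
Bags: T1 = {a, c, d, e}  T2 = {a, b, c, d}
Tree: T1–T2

Vertex coverage: the bags together contain {a, b, c, d, e}, the full vertex set. Edge coverage: each edge of G has both endpoints in at least one bag. Running intersection: for every vertex, the bags containing it form a connected subtree. All three properties hold, so this is a valid tree decomposition of width max|bag| − 1 = 3, and hence tw(G) ≤ 3.

Yes; width 3.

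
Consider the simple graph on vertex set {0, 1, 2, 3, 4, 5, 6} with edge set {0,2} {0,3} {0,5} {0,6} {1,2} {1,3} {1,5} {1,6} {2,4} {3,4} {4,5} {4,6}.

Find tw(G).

A width-3 tree decomposition is:
Bags: B1 = {0, 1, 2, 4}  B2 = {0, 1, 3, 4}  B3 = {0, 1, 4, 6}  B4 = {0, 1, 4, 5}
Tree: B1–B2, B2–B3, B3–B4
Every bag has size at most 4, so the width is 4 − 1 = 3 and tw(G) ≤ 3. For the lower bound: the 4 vertex sets {0,2}, {3,4}, {1}, {6} are disjoint, each induces a connected subgraph, and every pair is joined by at least one edge of G. Contracting each set to a single vertex therefore yields K_{4} as a minor, and since treewidth is minor-monotone, tw(G) ≥ tw(K_{4}) = 3. Therefore the treewidth is 3.

3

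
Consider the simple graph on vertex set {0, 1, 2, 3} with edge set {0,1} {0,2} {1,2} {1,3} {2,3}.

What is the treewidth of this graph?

2

A width-2 tree decomposition is:
Bags: B1 = {1, 2, 3}  B2 = {0, 1, 2}
Tree: B1–B2
Each bag holds 3 vertices, so the decomposition has width 2, which upper-bounds the treewidth. For the lower bound, the 3 vertices {0, 1, 2} are pairwise adjacent, and any tree decomposition puts a clique entirely inside one bag — forcing width ≥ 2. Hence tw(G) = 2 exactly.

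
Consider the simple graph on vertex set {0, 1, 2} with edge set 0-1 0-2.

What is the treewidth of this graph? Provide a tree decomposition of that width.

Treewidth 1.
One such decomposition:
Bags: B1 = {0, 2}  B2 = {0, 1}
Tree: B1–B2

The largest bag has 2 vertices, giving width 1; this decomposition certifies tw(G) ≤ 1. G has an edge, so its treewidth is at least 1. The upper and lower bounds meet at 1, so that is the treewidth.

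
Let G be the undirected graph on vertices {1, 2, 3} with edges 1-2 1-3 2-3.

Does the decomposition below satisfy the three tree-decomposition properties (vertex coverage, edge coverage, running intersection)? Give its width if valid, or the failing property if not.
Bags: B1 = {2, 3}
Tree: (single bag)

A tree decomposition must satisfy three properties: every vertex lies in some bag; for every edge, both endpoints lie together in some bag; and for every vertex, the bags containing it form a connected subtree. Here vertex 1 appears in no bag, so the decomposition is invalid.

No — vertex 1 appears in no bag.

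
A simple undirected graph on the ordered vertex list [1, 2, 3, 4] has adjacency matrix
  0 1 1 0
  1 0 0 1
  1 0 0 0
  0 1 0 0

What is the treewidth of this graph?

A width-1 tree decomposition is:
Bags: B1 = {2, 4}  B2 = {1, 2}  B3 = {1, 3}
Tree: B1–B2, B2–B3
The largest bag has 2 vertices, giving width 1; this decomposition certifies tw(G) ≤ 1. Any graph with an edge has treewidth ≥ 1, and G has the edge 4–2. Combining the bounds, tw(G) = 1.

1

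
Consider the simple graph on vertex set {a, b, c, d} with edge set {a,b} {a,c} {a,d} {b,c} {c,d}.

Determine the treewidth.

A width-2 tree decomposition is:
Bags: B1 = {a, c, d}  B2 = {a, b, c}
Tree: B1–B2
The largest bag has 3 vertices, giving width 2; this decomposition certifies tw(G) ≤ 2. Conversely, {a, c, d} is a clique of size 3, and the vertices of any clique must share a bag in every tree decomposition; so some bag has ≥ 3 vertices and tw(G) ≥ 2. The upper and lower bounds meet at 2, so that is the treewidth.

2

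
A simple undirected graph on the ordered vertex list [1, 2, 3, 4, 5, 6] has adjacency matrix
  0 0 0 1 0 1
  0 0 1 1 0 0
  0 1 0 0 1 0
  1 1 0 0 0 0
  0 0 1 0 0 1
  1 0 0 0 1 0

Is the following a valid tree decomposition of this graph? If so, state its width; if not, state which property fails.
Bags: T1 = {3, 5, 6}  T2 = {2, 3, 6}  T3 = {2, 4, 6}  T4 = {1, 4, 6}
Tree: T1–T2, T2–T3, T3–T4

Vertex coverage: the bags together contain {1, 2, 3, 4, 5, 6}, the full vertex set. Edge coverage: each edge of G has both endpoints in at least one bag. Running intersection: for every vertex, the bags containing it form a connected subtree. All three properties hold, so this is a valid tree decomposition of width max|bag| − 1 = 2, and hence tw(G) ≤ 2.

Yes; width 2.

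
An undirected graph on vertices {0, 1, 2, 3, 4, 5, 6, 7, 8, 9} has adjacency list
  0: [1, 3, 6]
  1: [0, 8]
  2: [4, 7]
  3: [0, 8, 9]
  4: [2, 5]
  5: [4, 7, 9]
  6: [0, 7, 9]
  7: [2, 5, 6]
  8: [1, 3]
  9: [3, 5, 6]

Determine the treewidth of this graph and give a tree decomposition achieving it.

Each bag holds 3 vertices, so the decomposition has width 2, which upper-bounds the treewidth. For the lower bound, G contains the cycle 1–8–3–0–1, so G is not a forest; only forests have treewidth ≤ 1, hence tw(G) ≥ 2. The upper and lower bounds meet at 2, so that is the treewidth.

Treewidth 2.
One such decomposition:
Bags: B1 = {0, 1, 8}  B2 = {0, 3, 8}  B3 = {0, 3, 6}  B4 = {3, 6, 9}  B5 = {6, 7, 9}  B6 = {5, 7, 9}  B7 = {2, 5, 7}  B8 = {2, 4, 5}
Tree: B1–B2, B2–B3, B3–B4, B4–B5, B5–B6, B6–B7, B7–B8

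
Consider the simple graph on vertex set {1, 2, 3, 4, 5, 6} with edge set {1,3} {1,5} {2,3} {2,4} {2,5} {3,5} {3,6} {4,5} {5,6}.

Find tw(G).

A width-2 tree decomposition is:
Bags: B1 = {3, 5, 6}  B2 = {1, 3, 5}  B3 = {2, 3, 5}  B4 = {2, 4, 5}
Tree: B1–B2, B1–B3, B3–B4
Every bag has size at most 3, so the width is 3 − 1 = 2 and tw(G) ≤ 2. Conversely, {1, 3, 5} is a clique of size 3, and the vertices of any clique must share a bag in every tree decomposition; so some bag has ≥ 3 vertices and tw(G) ≥ 2. Hence tw(G) = 2 exactly.

2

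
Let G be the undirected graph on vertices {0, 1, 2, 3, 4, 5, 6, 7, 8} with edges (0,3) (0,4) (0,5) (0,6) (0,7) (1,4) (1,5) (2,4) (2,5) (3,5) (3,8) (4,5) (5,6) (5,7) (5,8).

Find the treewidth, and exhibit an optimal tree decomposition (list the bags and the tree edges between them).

Treewidth 2.
One optimal decomposition is:
Bags: B1 = {0, 4, 5}  B2 = {0, 5, 6}  B3 = {1, 4, 5}  B4 = {2, 4, 5}  B5 = {0, 3, 5}  B6 = {0, 5, 7}  B7 = {3, 5, 8}
Tree: B1–B2, B1–B3, B3–B4, B2–B5, B5–B6, B5–B7

Every bag has size at most 3, so the width is 3 − 1 = 2 and tw(G) ≤ 2. Conversely, {0, 3, 5} is a clique of size 3, and the vertices of any clique must share a bag in every tree decomposition; so some bag has ≥ 3 vertices and tw(G) ≥ 2. Combining the bounds, tw(G) = 2.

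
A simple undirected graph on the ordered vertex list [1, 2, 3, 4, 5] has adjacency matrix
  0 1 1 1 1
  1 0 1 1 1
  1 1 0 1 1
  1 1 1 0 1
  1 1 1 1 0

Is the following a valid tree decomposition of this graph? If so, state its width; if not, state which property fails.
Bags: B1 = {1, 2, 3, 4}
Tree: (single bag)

No — vertex 5 appears in no bag.

A tree decomposition must satisfy three properties: every vertex lies in some bag; for every edge, both endpoints lie together in some bag; and for every vertex, the bags containing it form a connected subtree. Here vertex 5 appears in no bag, so the decomposition is invalid.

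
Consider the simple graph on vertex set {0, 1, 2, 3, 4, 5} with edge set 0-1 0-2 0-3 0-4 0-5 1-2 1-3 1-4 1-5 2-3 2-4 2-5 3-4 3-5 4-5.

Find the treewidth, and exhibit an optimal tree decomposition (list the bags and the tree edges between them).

With just one bag of size 6, the width is 6 − 1 = 5, so tw(G) ≤ 5. On the other hand G contains the 6-clique {0, 1, 2, 3, 4, 5}. A clique must lie in a single bag of any decomposition, so no decomposition can have width below 5. Hence tw(G) = 5 exactly.

Treewidth 5.
One optimal decomposition is:
Bags: B1 = {0, 1, 2, 3, 4, 5}
Tree: (single bag)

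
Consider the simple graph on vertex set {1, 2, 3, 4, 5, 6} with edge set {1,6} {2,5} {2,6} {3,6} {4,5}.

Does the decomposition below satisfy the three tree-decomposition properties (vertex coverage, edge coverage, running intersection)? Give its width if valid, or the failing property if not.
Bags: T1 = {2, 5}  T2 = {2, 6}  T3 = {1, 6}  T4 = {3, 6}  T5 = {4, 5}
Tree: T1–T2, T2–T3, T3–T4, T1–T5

Yes; width 1.

Vertex coverage: the bags together contain {1, 2, 3, 4, 5, 6}, the full vertex set. Edge coverage: each edge of G has both endpoints in at least one bag. Running intersection: for every vertex, the bags containing it form a connected subtree. All three properties hold, so this is a valid tree decomposition of width max|bag| − 1 = 1, and hence tw(G) ≤ 1.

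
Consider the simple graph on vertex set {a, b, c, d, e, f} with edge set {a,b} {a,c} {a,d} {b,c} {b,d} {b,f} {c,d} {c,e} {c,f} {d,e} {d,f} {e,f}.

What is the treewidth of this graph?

3

A width-3 tree decomposition is:
Bags: B1 = {b, c, d, f}  B2 = {a, b, c, d}  B3 = {c, d, e, f}
Tree: B1–B2, B1–B3
The largest bag has 4 vertices, giving width 3; this decomposition certifies tw(G) ≤ 3. For the lower bound, the 4 vertices {c, d, e, f} are pairwise adjacent, and any tree decomposition puts a clique entirely inside one bag — forcing width ≥ 3. Combining the bounds, tw(G) = 3.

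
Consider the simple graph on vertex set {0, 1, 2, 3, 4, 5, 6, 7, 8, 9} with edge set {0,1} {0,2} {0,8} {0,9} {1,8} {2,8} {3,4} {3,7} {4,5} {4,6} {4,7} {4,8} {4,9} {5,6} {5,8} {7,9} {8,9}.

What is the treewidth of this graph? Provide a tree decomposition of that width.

Treewidth 2.
One optimal decomposition is:
Bags: B1 = {4, 8, 9}  B2 = {0, 8, 9}  B3 = {0, 2, 8}  B4 = {4, 7, 9}  B5 = {3, 4, 7}  B6 = {0, 1, 8}  B7 = {4, 5, 8}  B8 = {4, 5, 6}
Tree: B1–B2, B2–B3, B1–B4, B4–B5, B2–B6, B1–B7, B7–B8

Every bag has size at most 3, so the width is 3 − 1 = 2 and tw(G) ≤ 2. For the lower bound, the 3 vertices {0, 8, 9} are pairwise adjacent, and any tree decomposition puts a clique entirely inside one bag — forcing width ≥ 2. The upper and lower bounds meet at 2, so that is the treewidth.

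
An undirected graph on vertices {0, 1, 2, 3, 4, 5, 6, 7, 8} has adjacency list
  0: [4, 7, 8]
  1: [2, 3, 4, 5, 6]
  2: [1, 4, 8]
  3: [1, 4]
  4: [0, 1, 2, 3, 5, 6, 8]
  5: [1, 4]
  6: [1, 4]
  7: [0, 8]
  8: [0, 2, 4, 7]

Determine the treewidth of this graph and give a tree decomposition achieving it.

Treewidth 2.
One such decomposition:
Bags: B1 = {1, 2, 4}  B2 = {1, 3, 4}  B3 = {1, 4, 6}  B4 = {1, 4, 5}  B5 = {2, 4, 8}  B6 = {0, 4, 8}  B7 = {0, 7, 8}
Tree: B1–B2, B2–B3, B2–B4, B1–B5, B5–B6, B6–B7

The largest bag has 3 vertices, giving width 2; this decomposition certifies tw(G) ≤ 2. For the lower bound, the 3 vertices {0, 4, 8} are pairwise adjacent, and any tree decomposition puts a clique entirely inside one bag — forcing width ≥ 2. Combining the bounds, tw(G) = 2.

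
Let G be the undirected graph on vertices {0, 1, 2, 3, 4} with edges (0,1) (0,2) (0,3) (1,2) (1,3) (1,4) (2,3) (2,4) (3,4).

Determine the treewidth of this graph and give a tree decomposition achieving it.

Every bag has size at most 4, so the width is 4 − 1 = 3 and tw(G) ≤ 3. For the lower bound, the 4 vertices {0, 1, 2, 3} are pairwise adjacent, and any tree decomposition puts a clique entirely inside one bag — forcing width ≥ 3. Combining the bounds, tw(G) = 3.

Treewidth 3.
One optimal decomposition is:
Bags: B1 = {0, 1, 2, 3}  B2 = {1, 2, 3, 4}
Tree: B1–B2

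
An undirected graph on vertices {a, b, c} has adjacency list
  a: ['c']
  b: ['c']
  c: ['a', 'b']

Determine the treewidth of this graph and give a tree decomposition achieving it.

Treewidth 1.
One such decomposition:
Bags: B1 = {b, c}  B2 = {a, c}
Tree: B1–B2

Every bag has size at most 2, so the width is 2 − 1 = 1 and tw(G) ≤ 1. Any graph with an edge has treewidth ≥ 1, and G has the edge b–c. Therefore the treewidth is 1.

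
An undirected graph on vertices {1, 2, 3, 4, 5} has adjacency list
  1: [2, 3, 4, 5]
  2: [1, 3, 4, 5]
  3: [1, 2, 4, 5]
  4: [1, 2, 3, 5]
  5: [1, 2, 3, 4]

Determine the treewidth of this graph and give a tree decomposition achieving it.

Treewidth 4.
One optimal decomposition is:
Bags: B1 = {1, 2, 3, 4, 5}
Tree: (single bag)

With just one bag of size 5, the width is 5 − 1 = 4, so tw(G) ≤ 4. Conversely, {1, 2, 3, 4, 5} is a clique of size 5, and the vertices of any clique must share a bag in every tree decomposition; so some bag has ≥ 5 vertices and tw(G) ≥ 4. The upper and lower bounds meet at 4, so that is the treewidth.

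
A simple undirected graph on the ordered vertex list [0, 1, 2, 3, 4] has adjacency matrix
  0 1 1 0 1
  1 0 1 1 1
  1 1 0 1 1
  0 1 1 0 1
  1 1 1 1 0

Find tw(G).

A width-3 tree decomposition is:
Bags: B1 = {1, 2, 3, 4}  B2 = {0, 1, 2, 4}
Tree: B1–B2
Every bag has size at most 4, so the width is 4 − 1 = 3 and tw(G) ≤ 3. On the other hand G contains the 4-clique {0, 1, 2, 4}. A clique must lie in a single bag of any decomposition, so no decomposition can have width below 3. The upper and lower bounds meet at 3, so that is the treewidth.

3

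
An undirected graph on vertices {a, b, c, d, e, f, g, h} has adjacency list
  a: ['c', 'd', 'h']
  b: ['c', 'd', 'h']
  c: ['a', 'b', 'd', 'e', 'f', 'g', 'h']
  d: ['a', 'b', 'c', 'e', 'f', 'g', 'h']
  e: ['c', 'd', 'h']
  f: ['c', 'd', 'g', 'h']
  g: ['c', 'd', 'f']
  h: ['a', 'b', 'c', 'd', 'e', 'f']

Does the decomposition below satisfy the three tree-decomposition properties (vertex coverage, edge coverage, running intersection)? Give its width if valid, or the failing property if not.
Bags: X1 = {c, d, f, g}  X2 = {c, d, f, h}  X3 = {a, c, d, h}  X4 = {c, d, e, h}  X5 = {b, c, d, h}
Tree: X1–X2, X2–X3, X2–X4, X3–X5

Yes; width 3.

Vertex coverage: the bags together contain {a, b, c, d, e, f, g, h}, the full vertex set. Edge coverage: each edge of G has both endpoints in at least one bag. Running intersection: for every vertex, the bags containing it form a connected subtree. All three properties hold, so this is a valid tree decomposition of width max|bag| − 1 = 3, and hence tw(G) ≤ 3.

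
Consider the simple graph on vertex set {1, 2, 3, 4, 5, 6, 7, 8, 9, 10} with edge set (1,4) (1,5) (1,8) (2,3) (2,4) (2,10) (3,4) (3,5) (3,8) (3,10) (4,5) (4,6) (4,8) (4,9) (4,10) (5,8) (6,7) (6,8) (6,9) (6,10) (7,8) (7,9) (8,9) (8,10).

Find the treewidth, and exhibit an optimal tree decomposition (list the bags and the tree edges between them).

Treewidth 3.
One such decomposition:
Bags: B1 = {4, 6, 8, 10}  B2 = {3, 4, 8, 10}  B3 = {2, 3, 4, 10}  B4 = {4, 6, 8, 9}  B5 = {6, 7, 8, 9}  B6 = {3, 4, 5, 8}  B7 = {1, 4, 5, 8}
Tree: B1–B2, B2–B3, B1–B4, B4–B5, B2–B6, B6–B7

Every bag has size at most 4, so the width is 4 − 1 = 3 and tw(G) ≤ 3. On the other hand G contains the 4-clique {1, 4, 5, 8}. A clique must lie in a single bag of any decomposition, so no decomposition can have width below 3. The upper and lower bounds meet at 3, so that is the treewidth.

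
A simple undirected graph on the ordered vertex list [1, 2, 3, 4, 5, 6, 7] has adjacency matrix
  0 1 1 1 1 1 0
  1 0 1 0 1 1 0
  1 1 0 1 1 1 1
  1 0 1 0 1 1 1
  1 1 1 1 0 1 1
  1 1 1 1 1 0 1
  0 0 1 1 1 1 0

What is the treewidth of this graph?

4

A width-4 tree decomposition is:
Bags: B1 = {1, 3, 4, 5, 6}  B2 = {1, 2, 3, 5, 6}  B3 = {3, 4, 5, 6, 7}
Tree: B1–B2, B1–B3
The largest bag has 5 vertices, giving width 4; this decomposition certifies tw(G) ≤ 4. On the other hand G contains the 5-clique {1, 2, 3, 5, 6}. A clique must lie in a single bag of any decomposition, so no decomposition can have width below 4. Hence tw(G) = 4 exactly.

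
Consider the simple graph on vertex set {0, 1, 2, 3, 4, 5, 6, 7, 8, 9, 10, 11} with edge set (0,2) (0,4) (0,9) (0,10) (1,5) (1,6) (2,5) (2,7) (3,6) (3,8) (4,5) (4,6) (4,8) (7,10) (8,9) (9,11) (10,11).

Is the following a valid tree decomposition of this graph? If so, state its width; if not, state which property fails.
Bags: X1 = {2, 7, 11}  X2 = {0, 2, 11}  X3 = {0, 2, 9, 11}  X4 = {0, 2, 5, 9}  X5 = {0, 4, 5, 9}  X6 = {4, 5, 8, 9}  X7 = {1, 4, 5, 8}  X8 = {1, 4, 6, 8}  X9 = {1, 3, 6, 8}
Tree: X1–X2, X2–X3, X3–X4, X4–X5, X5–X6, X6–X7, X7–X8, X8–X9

A tree decomposition must satisfy three properties: every vertex lies in some bag; for every edge, both endpoints lie together in some bag; and for every vertex, the bags containing it form a connected subtree. Here vertex 10 appears in no bag, so the decomposition is invalid.

No — vertex 10 appears in no bag.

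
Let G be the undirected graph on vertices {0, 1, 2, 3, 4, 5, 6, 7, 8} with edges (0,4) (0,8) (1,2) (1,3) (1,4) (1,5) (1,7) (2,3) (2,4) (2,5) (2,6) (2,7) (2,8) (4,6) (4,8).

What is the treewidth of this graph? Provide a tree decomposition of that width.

Each bag holds 3 vertices, so the decomposition has width 2, which upper-bounds the treewidth. For the lower bound, the 3 vertices {0, 4, 8} are pairwise adjacent, and any tree decomposition puts a clique entirely inside one bag — forcing width ≥ 2. Combining the bounds, tw(G) = 2.

Treewidth 2.
One optimal decomposition is:
Bags: B1 = {1, 2, 5}  B2 = {1, 2, 4}  B3 = {2, 4, 6}  B4 = {2, 4, 8}  B5 = {0, 4, 8}  B6 = {1, 2, 7}  B7 = {1, 2, 3}
Tree: B1–B2, B2–B3, B3–B4, B4–B5, B2–B6, B6–B7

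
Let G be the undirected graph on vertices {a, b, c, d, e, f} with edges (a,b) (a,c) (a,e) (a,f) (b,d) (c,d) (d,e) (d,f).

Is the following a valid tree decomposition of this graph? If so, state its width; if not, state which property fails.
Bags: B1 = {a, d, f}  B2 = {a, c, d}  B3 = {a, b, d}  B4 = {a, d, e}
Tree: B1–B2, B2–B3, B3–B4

Checking the three conditions: (i) the bags cover all of {a, b, c, d, e, f}; (ii) for each edge, some bag contains both endpoints; (iii) the bags containing any fixed vertex form a subtree. All hold, so the decomposition is valid with width 3 − 1 = 2.

Yes; width 2.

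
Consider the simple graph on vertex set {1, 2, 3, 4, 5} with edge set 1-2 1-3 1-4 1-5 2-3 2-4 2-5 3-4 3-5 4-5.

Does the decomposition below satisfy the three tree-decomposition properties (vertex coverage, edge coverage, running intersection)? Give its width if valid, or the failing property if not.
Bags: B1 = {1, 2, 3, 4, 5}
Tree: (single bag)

Every vertex of G appears in some bag (union = {1, 2, 3, 4, 5}); every edge is covered by a bag; and for each vertex v the set of bags containing v is connected in the bag tree. The decomposition is therefore valid. The largest bag has 5 vertices, so the width is 4.

Yes; width 4.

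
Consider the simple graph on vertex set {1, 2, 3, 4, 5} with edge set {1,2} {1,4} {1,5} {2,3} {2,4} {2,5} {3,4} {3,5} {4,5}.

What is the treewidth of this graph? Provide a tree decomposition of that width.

The largest bag has 4 vertices, giving width 3; this decomposition certifies tw(G) ≤ 3. Conversely, {1, 2, 4, 5} is a clique of size 4, and the vertices of any clique must share a bag in every tree decomposition; so some bag has ≥ 4 vertices and tw(G) ≥ 3. Therefore the treewidth is 3.

Treewidth 3.
One optimal decomposition is:
Bags: B1 = {1, 2, 4, 5}  B2 = {2, 3, 4, 5}
Tree: B1–B2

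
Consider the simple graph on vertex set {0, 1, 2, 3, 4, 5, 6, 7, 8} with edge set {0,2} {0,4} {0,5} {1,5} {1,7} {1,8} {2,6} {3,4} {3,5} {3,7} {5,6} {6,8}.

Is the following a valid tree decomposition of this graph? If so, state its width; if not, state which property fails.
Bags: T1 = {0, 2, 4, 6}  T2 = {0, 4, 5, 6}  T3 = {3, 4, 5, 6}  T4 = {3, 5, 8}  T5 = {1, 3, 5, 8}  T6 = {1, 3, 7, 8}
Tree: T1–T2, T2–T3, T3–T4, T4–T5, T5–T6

No — edge (6,8) lies in no bag.

A tree decomposition must satisfy three properties: every vertex lies in some bag; for every edge, both endpoints lie together in some bag; and for every vertex, the bags containing it form a connected subtree. Here edge (6,8) lies in no bag, so the decomposition is invalid.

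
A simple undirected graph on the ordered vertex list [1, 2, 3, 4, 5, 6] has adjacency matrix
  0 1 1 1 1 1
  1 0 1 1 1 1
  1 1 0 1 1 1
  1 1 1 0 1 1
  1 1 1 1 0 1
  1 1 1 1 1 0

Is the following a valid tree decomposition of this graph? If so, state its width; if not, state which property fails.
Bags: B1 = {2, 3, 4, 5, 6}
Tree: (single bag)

No — vertex 1 appears in no bag.

A tree decomposition must satisfy three properties: every vertex lies in some bag; for every edge, both endpoints lie together in some bag; and for every vertex, the bags containing it form a connected subtree. Here vertex 1 appears in no bag, so the decomposition is invalid.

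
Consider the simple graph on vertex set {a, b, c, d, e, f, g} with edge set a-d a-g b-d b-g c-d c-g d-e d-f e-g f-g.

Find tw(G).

2

A width-2 tree decomposition is:
Bags: B1 = {a, d, g}  B2 = {c, d, g}  B3 = {b, d, g}  B4 = {d, e, g}  B5 = {d, f, g}
Tree: B1–B2, B2–B3, B3–B4, B4–B5
The largest bag has 3 vertices, giving width 2; this decomposition certifies tw(G) ≤ 2. Since d–a–g–c–d is a cycle in G, G is not acyclic. Forests are exactly the graphs of treewidth ≤ 1, so tw(G) ≥ 2. The upper and lower bounds meet at 2, so that is the treewidth.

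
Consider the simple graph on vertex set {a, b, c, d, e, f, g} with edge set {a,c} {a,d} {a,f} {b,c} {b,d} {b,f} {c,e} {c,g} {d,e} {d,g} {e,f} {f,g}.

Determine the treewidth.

3

A width-3 tree decomposition is:
Bags: B1 = {a, c, d, f}  B2 = {c, d, e, f}  B3 = {c, d, f, g}  B4 = {b, c, d, f}
Tree: B1–B2, B2–B3, B3–B4
Each bag holds 4 vertices, so the decomposition has width 3, which upper-bounds the treewidth. For the lower bound: the 4 vertex sets {a,d}, {e,f}, {c}, {g} are disjoint, each induces a connected subgraph, and every pair is joined by at least one edge of G. Contracting each set to a single vertex therefore yields K_{4} as a minor, and since treewidth is minor-monotone, tw(G) ≥ tw(K_{4}) = 3. Therefore the treewidth is 3.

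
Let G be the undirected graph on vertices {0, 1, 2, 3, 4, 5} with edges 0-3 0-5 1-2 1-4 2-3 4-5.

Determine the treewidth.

A width-2 tree decomposition is:
Bags: B1 = {0, 4, 5}  B2 = {0, 3, 4}  B3 = {2, 3, 4}  B4 = {1, 2, 4}
Tree: B1–B2, B2–B3, B3–B4
Each bag holds 3 vertices, so the decomposition has width 2, which upper-bounds the treewidth. Since 4–5–0–3–2–1–4 is a cycle in G, G is not acyclic. Forests are exactly the graphs of treewidth ≤ 1, so tw(G) ≥ 2. Combining the bounds, tw(G) = 2.

2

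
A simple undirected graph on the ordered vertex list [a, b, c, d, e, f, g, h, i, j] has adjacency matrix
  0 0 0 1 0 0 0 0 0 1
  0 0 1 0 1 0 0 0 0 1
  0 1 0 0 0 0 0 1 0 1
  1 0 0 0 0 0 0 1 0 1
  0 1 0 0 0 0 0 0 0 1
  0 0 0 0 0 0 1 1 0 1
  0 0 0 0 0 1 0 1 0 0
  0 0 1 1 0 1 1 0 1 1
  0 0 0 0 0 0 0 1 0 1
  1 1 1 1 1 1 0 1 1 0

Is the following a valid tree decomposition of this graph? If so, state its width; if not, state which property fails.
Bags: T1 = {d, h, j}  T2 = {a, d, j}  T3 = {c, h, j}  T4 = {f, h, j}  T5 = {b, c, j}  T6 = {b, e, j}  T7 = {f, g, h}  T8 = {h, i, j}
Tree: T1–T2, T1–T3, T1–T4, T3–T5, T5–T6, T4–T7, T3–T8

Every vertex of G appears in some bag (union = {a, b, c, d, e, f, g, h, i, j}); every edge is covered by a bag; and for each vertex v the set of bags containing v is connected in the bag tree. The decomposition is therefore valid. The largest bag has 3 vertices, so the width is 2.

Yes; width 2.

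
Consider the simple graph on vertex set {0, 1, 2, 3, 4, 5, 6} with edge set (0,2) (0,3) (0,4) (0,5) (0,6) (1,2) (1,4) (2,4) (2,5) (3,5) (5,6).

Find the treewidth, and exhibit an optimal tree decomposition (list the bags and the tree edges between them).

Each bag holds 3 vertices, so the decomposition has width 2, which upper-bounds the treewidth. For the lower bound, the 3 vertices {0, 2, 4} are pairwise adjacent, and any tree decomposition puts a clique entirely inside one bag — forcing width ≥ 2. The upper and lower bounds meet at 2, so that is the treewidth.

Treewidth 2.
One such decomposition:
Bags: B1 = {0, 2, 4}  B2 = {0, 2, 5}  B3 = {0, 3, 5}  B4 = {1, 2, 4}  B5 = {0, 5, 6}
Tree: B1–B2, B2–B3, B1–B4, B3–B5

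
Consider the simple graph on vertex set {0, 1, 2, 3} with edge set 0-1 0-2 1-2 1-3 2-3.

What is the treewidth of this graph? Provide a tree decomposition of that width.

Each bag holds 3 vertices, so the decomposition has width 2, which upper-bounds the treewidth. Conversely, {0, 1, 2} is a clique of size 3, and the vertices of any clique must share a bag in every tree decomposition; so some bag has ≥ 3 vertices and tw(G) ≥ 2. The upper and lower bounds meet at 2, so that is the treewidth.

Treewidth 2.
One such decomposition:
Bags: B1 = {0, 1, 2}  B2 = {1, 2, 3}
Tree: B1–B2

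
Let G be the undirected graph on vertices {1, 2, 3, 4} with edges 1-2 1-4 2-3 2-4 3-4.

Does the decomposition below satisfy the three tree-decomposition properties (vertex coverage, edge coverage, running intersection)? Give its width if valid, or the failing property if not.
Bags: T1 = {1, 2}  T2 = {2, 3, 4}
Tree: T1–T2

No — edge (4,1) lies in no bag.

A tree decomposition must satisfy three properties: every vertex lies in some bag; for every edge, both endpoints lie together in some bag; and for every vertex, the bags containing it form a connected subtree. Here edge (4,1) lies in no bag, so the decomposition is invalid.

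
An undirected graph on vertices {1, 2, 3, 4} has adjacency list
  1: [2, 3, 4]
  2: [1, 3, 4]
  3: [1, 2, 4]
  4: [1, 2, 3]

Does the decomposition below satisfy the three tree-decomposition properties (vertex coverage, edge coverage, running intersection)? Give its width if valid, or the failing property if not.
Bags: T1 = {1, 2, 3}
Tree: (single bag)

No — vertex 4 appears in no bag.

A tree decomposition must satisfy three properties: every vertex lies in some bag; for every edge, both endpoints lie together in some bag; and for every vertex, the bags containing it form a connected subtree. Here vertex 4 appears in no bag, so the decomposition is invalid.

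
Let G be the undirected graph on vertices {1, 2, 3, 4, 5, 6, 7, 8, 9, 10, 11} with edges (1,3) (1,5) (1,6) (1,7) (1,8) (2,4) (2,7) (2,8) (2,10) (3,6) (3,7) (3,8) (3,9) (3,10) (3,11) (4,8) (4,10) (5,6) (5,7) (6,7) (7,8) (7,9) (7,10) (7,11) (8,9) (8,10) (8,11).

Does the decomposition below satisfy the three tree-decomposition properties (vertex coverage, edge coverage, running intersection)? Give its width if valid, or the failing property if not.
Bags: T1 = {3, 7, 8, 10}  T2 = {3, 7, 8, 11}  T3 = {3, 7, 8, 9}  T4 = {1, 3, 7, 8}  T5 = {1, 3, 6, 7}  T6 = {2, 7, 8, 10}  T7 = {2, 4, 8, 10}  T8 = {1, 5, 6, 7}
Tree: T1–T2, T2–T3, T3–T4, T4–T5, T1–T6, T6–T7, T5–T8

Every vertex of G appears in some bag (union = {1, 2, 3, 4, 5, 6, 7, 8, 9, 10, 11}); every edge is covered by a bag; and for each vertex v the set of bags containing v is connected in the bag tree. The decomposition is therefore valid. The largest bag has 4 vertices, so the width is 3.

Yes; width 3.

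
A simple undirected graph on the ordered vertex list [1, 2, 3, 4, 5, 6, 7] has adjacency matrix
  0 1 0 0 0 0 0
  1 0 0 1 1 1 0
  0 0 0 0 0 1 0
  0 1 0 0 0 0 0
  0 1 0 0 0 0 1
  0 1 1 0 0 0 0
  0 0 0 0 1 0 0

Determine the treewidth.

A width-1 tree decomposition is:
Bags: B1 = {2, 6}  B2 = {2, 5}  B3 = {3, 6}  B4 = {2, 4}  B5 = {5, 7}  B6 = {1, 2}
Tree: B1–B2, B1–B3, B1–B4, B2–B5, B4–B6
Each bag holds 2 vertices, so the decomposition has width 1, which upper-bounds the treewidth. G has an edge, so its treewidth is at least 1. Combining the bounds, tw(G) = 1.

1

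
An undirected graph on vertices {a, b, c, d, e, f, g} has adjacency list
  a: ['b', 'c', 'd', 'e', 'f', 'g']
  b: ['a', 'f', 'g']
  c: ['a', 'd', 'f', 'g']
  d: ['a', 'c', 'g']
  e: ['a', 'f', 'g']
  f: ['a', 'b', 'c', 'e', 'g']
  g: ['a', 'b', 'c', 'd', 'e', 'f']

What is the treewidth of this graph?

3

A width-3 tree decomposition is:
Bags: B1 = {a, c, f, g}  B2 = {a, b, f, g}  B3 = {a, c, d, g}  B4 = {a, e, f, g}
Tree: B1–B2, B1–B3, B2–B4
Each bag holds 4 vertices, so the decomposition has width 3, which upper-bounds the treewidth. Conversely, {a, c, d, g} is a clique of size 4, and the vertices of any clique must share a bag in every tree decomposition; so some bag has ≥ 4 vertices and tw(G) ≥ 3. Combining the bounds, tw(G) = 3.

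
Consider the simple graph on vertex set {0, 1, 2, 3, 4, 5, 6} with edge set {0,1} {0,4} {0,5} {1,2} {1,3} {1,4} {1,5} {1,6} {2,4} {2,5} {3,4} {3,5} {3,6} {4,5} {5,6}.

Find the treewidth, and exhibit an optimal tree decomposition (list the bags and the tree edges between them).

The largest bag has 4 vertices, giving width 3; this decomposition certifies tw(G) ≤ 3. On the other hand G contains the 4-clique {0, 1, 4, 5}. A clique must lie in a single bag of any decomposition, so no decomposition can have width below 3. Combining the bounds, tw(G) = 3.

Treewidth 3.
One such decomposition:
Bags: B1 = {1, 3, 5, 6}  B2 = {1, 3, 4, 5}  B3 = {1, 2, 4, 5}  B4 = {0, 1, 4, 5}
Tree: B1–B2, B2–B3, B3–B4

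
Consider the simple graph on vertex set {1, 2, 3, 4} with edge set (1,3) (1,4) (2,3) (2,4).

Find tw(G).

A width-2 tree decomposition is:
Bags: B1 = {2, 3, 4}  B2 = {1, 3, 4}
Tree: B1–B2
Each bag holds 3 vertices, so the decomposition has width 2, which upper-bounds the treewidth. For the lower bound, G contains the cycle 3–2–4–1–3, so G is not a forest; only forests have treewidth ≤ 1, hence tw(G) ≥ 2. Combining the bounds, tw(G) = 2.

2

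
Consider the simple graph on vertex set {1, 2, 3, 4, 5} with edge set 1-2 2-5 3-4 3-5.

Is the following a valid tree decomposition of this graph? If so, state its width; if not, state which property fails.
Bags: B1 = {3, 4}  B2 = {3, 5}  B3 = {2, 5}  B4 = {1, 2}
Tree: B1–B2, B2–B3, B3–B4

Checking the three conditions: (i) the bags cover all of {1, 2, 3, 4, 5}; (ii) for each edge, some bag contains both endpoints; (iii) the bags containing any fixed vertex form a subtree. All hold, so the decomposition is valid with width 2 − 1 = 1.

Yes; width 1.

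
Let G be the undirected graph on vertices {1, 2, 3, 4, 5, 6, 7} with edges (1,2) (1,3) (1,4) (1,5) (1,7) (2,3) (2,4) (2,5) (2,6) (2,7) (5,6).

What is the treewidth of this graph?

2

A width-2 tree decomposition is:
Bags: B1 = {1, 2, 3}  B2 = {1, 2, 5}  B3 = {1, 2, 4}  B4 = {1, 2, 7}  B5 = {2, 5, 6}
Tree: B1–B2, B2–B3, B3–B4, B2–B5
Every bag has size at most 3, so the width is 3 − 1 = 2 and tw(G) ≤ 2. On the other hand G contains the 3-clique {1, 2, 3}. A clique must lie in a single bag of any decomposition, so no decomposition can have width below 2. Combining the bounds, tw(G) = 2.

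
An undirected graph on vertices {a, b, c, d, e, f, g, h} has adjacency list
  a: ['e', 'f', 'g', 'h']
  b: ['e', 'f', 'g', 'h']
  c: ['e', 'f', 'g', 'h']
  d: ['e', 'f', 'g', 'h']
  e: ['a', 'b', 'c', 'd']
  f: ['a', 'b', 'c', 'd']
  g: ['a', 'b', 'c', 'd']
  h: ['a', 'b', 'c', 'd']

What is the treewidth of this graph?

A width-4 tree decomposition is:
Bags: B1 = {c, e, f, g, h}  B2 = {a, e, f, g, h}  B3 = {d, e, f, g, h}  B4 = {b, e, f, g, h}
Tree: B1–B2, B2–B3, B3–B4
The largest bag has 5 vertices, giving width 4; this decomposition certifies tw(G) ≤ 4. For the lower bound: the 5 vertex sets {c,h}, {a,e}, {d,g}, {f}, {b} are disjoint, each induces a connected subgraph, and every pair is joined by at least one edge of G. Contracting each set to a single vertex therefore yields K_{5} as a minor, and since treewidth is minor-monotone, tw(G) ≥ tw(K_{5}) = 4. The upper and lower bounds meet at 4, so that is the treewidth.

4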